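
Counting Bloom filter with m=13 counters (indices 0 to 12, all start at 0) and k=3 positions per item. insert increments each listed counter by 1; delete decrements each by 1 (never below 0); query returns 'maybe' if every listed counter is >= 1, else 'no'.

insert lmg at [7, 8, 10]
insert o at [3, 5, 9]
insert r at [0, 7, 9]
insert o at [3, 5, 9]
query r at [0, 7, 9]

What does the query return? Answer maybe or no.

Step 1: insert lmg at [7, 8, 10] -> counters=[0,0,0,0,0,0,0,1,1,0,1,0,0]
Step 2: insert o at [3, 5, 9] -> counters=[0,0,0,1,0,1,0,1,1,1,1,0,0]
Step 3: insert r at [0, 7, 9] -> counters=[1,0,0,1,0,1,0,2,1,2,1,0,0]
Step 4: insert o at [3, 5, 9] -> counters=[1,0,0,2,0,2,0,2,1,3,1,0,0]
Query r: check counters[0]=1 counters[7]=2 counters[9]=3 -> maybe

Answer: maybe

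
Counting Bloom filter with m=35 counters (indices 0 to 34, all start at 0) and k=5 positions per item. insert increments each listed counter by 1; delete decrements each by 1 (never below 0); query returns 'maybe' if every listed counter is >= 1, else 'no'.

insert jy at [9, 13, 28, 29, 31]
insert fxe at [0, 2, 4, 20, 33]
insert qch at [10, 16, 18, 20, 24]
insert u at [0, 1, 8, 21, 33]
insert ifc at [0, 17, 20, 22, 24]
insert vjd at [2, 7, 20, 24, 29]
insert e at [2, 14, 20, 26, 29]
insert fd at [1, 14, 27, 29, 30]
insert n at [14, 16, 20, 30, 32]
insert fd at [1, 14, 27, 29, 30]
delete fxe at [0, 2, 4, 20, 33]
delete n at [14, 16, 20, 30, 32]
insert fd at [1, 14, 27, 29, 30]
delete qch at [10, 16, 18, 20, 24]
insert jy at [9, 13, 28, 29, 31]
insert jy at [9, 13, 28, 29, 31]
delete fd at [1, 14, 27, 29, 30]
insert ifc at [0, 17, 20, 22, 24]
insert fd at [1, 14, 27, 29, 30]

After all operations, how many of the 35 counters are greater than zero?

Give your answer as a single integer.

Answer: 20

Derivation:
Step 1: insert jy at [9, 13, 28, 29, 31] -> counters=[0,0,0,0,0,0,0,0,0,1,0,0,0,1,0,0,0,0,0,0,0,0,0,0,0,0,0,0,1,1,0,1,0,0,0]
Step 2: insert fxe at [0, 2, 4, 20, 33] -> counters=[1,0,1,0,1,0,0,0,0,1,0,0,0,1,0,0,0,0,0,0,1,0,0,0,0,0,0,0,1,1,0,1,0,1,0]
Step 3: insert qch at [10, 16, 18, 20, 24] -> counters=[1,0,1,0,1,0,0,0,0,1,1,0,0,1,0,0,1,0,1,0,2,0,0,0,1,0,0,0,1,1,0,1,0,1,0]
Step 4: insert u at [0, 1, 8, 21, 33] -> counters=[2,1,1,0,1,0,0,0,1,1,1,0,0,1,0,0,1,0,1,0,2,1,0,0,1,0,0,0,1,1,0,1,0,2,0]
Step 5: insert ifc at [0, 17, 20, 22, 24] -> counters=[3,1,1,0,1,0,0,0,1,1,1,0,0,1,0,0,1,1,1,0,3,1,1,0,2,0,0,0,1,1,0,1,0,2,0]
Step 6: insert vjd at [2, 7, 20, 24, 29] -> counters=[3,1,2,0,1,0,0,1,1,1,1,0,0,1,0,0,1,1,1,0,4,1,1,0,3,0,0,0,1,2,0,1,0,2,0]
Step 7: insert e at [2, 14, 20, 26, 29] -> counters=[3,1,3,0,1,0,0,1,1,1,1,0,0,1,1,0,1,1,1,0,5,1,1,0,3,0,1,0,1,3,0,1,0,2,0]
Step 8: insert fd at [1, 14, 27, 29, 30] -> counters=[3,2,3,0,1,0,0,1,1,1,1,0,0,1,2,0,1,1,1,0,5,1,1,0,3,0,1,1,1,4,1,1,0,2,0]
Step 9: insert n at [14, 16, 20, 30, 32] -> counters=[3,2,3,0,1,0,0,1,1,1,1,0,0,1,3,0,2,1,1,0,6,1,1,0,3,0,1,1,1,4,2,1,1,2,0]
Step 10: insert fd at [1, 14, 27, 29, 30] -> counters=[3,3,3,0,1,0,0,1,1,1,1,0,0,1,4,0,2,1,1,0,6,1,1,0,3,0,1,2,1,5,3,1,1,2,0]
Step 11: delete fxe at [0, 2, 4, 20, 33] -> counters=[2,3,2,0,0,0,0,1,1,1,1,0,0,1,4,0,2,1,1,0,5,1,1,0,3,0,1,2,1,5,3,1,1,1,0]
Step 12: delete n at [14, 16, 20, 30, 32] -> counters=[2,3,2,0,0,0,0,1,1,1,1,0,0,1,3,0,1,1,1,0,4,1,1,0,3,0,1,2,1,5,2,1,0,1,0]
Step 13: insert fd at [1, 14, 27, 29, 30] -> counters=[2,4,2,0,0,0,0,1,1,1,1,0,0,1,4,0,1,1,1,0,4,1,1,0,3,0,1,3,1,6,3,1,0,1,0]
Step 14: delete qch at [10, 16, 18, 20, 24] -> counters=[2,4,2,0,0,0,0,1,1,1,0,0,0,1,4,0,0,1,0,0,3,1,1,0,2,0,1,3,1,6,3,1,0,1,0]
Step 15: insert jy at [9, 13, 28, 29, 31] -> counters=[2,4,2,0,0,0,0,1,1,2,0,0,0,2,4,0,0,1,0,0,3,1,1,0,2,0,1,3,2,7,3,2,0,1,0]
Step 16: insert jy at [9, 13, 28, 29, 31] -> counters=[2,4,2,0,0,0,0,1,1,3,0,0,0,3,4,0,0,1,0,0,3,1,1,0,2,0,1,3,3,8,3,3,0,1,0]
Step 17: delete fd at [1, 14, 27, 29, 30] -> counters=[2,3,2,0,0,0,0,1,1,3,0,0,0,3,3,0,0,1,0,0,3,1,1,0,2,0,1,2,3,7,2,3,0,1,0]
Step 18: insert ifc at [0, 17, 20, 22, 24] -> counters=[3,3,2,0,0,0,0,1,1,3,0,0,0,3,3,0,0,2,0,0,4,1,2,0,3,0,1,2,3,7,2,3,0,1,0]
Step 19: insert fd at [1, 14, 27, 29, 30] -> counters=[3,4,2,0,0,0,0,1,1,3,0,0,0,3,4,0,0,2,0,0,4,1,2,0,3,0,1,3,3,8,3,3,0,1,0]
Final counters=[3,4,2,0,0,0,0,1,1,3,0,0,0,3,4,0,0,2,0,0,4,1,2,0,3,0,1,3,3,8,3,3,0,1,0] -> 20 nonzero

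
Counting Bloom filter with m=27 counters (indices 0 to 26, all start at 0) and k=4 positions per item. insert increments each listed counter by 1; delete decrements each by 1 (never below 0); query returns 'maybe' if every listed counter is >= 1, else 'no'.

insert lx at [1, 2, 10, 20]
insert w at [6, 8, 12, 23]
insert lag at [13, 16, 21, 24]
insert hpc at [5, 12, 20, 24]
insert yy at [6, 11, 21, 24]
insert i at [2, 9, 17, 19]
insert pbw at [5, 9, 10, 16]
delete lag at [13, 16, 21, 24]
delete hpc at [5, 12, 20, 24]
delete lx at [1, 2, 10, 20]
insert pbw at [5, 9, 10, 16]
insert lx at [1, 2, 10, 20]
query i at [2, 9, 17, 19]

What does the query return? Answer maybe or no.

Answer: maybe

Derivation:
Step 1: insert lx at [1, 2, 10, 20] -> counters=[0,1,1,0,0,0,0,0,0,0,1,0,0,0,0,0,0,0,0,0,1,0,0,0,0,0,0]
Step 2: insert w at [6, 8, 12, 23] -> counters=[0,1,1,0,0,0,1,0,1,0,1,0,1,0,0,0,0,0,0,0,1,0,0,1,0,0,0]
Step 3: insert lag at [13, 16, 21, 24] -> counters=[0,1,1,0,0,0,1,0,1,0,1,0,1,1,0,0,1,0,0,0,1,1,0,1,1,0,0]
Step 4: insert hpc at [5, 12, 20, 24] -> counters=[0,1,1,0,0,1,1,0,1,0,1,0,2,1,0,0,1,0,0,0,2,1,0,1,2,0,0]
Step 5: insert yy at [6, 11, 21, 24] -> counters=[0,1,1,0,0,1,2,0,1,0,1,1,2,1,0,0,1,0,0,0,2,2,0,1,3,0,0]
Step 6: insert i at [2, 9, 17, 19] -> counters=[0,1,2,0,0,1,2,0,1,1,1,1,2,1,0,0,1,1,0,1,2,2,0,1,3,0,0]
Step 7: insert pbw at [5, 9, 10, 16] -> counters=[0,1,2,0,0,2,2,0,1,2,2,1,2,1,0,0,2,1,0,1,2,2,0,1,3,0,0]
Step 8: delete lag at [13, 16, 21, 24] -> counters=[0,1,2,0,0,2,2,0,1,2,2,1,2,0,0,0,1,1,0,1,2,1,0,1,2,0,0]
Step 9: delete hpc at [5, 12, 20, 24] -> counters=[0,1,2,0,0,1,2,0,1,2,2,1,1,0,0,0,1,1,0,1,1,1,0,1,1,0,0]
Step 10: delete lx at [1, 2, 10, 20] -> counters=[0,0,1,0,0,1,2,0,1,2,1,1,1,0,0,0,1,1,0,1,0,1,0,1,1,0,0]
Step 11: insert pbw at [5, 9, 10, 16] -> counters=[0,0,1,0,0,2,2,0,1,3,2,1,1,0,0,0,2,1,0,1,0,1,0,1,1,0,0]
Step 12: insert lx at [1, 2, 10, 20] -> counters=[0,1,2,0,0,2,2,0,1,3,3,1,1,0,0,0,2,1,0,1,1,1,0,1,1,0,0]
Query i: check counters[2]=2 counters[9]=3 counters[17]=1 counters[19]=1 -> maybe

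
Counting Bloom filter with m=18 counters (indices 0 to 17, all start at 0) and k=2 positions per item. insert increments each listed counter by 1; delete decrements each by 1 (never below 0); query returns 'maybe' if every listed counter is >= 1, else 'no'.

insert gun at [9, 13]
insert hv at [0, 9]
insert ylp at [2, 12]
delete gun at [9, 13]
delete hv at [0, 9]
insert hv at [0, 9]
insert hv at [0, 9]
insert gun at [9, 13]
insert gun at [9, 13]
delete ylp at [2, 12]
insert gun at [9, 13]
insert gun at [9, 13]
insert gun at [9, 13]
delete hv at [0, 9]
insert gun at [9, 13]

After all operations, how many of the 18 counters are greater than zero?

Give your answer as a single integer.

Step 1: insert gun at [9, 13] -> counters=[0,0,0,0,0,0,0,0,0,1,0,0,0,1,0,0,0,0]
Step 2: insert hv at [0, 9] -> counters=[1,0,0,0,0,0,0,0,0,2,0,0,0,1,0,0,0,0]
Step 3: insert ylp at [2, 12] -> counters=[1,0,1,0,0,0,0,0,0,2,0,0,1,1,0,0,0,0]
Step 4: delete gun at [9, 13] -> counters=[1,0,1,0,0,0,0,0,0,1,0,0,1,0,0,0,0,0]
Step 5: delete hv at [0, 9] -> counters=[0,0,1,0,0,0,0,0,0,0,0,0,1,0,0,0,0,0]
Step 6: insert hv at [0, 9] -> counters=[1,0,1,0,0,0,0,0,0,1,0,0,1,0,0,0,0,0]
Step 7: insert hv at [0, 9] -> counters=[2,0,1,0,0,0,0,0,0,2,0,0,1,0,0,0,0,0]
Step 8: insert gun at [9, 13] -> counters=[2,0,1,0,0,0,0,0,0,3,0,0,1,1,0,0,0,0]
Step 9: insert gun at [9, 13] -> counters=[2,0,1,0,0,0,0,0,0,4,0,0,1,2,0,0,0,0]
Step 10: delete ylp at [2, 12] -> counters=[2,0,0,0,0,0,0,0,0,4,0,0,0,2,0,0,0,0]
Step 11: insert gun at [9, 13] -> counters=[2,0,0,0,0,0,0,0,0,5,0,0,0,3,0,0,0,0]
Step 12: insert gun at [9, 13] -> counters=[2,0,0,0,0,0,0,0,0,6,0,0,0,4,0,0,0,0]
Step 13: insert gun at [9, 13] -> counters=[2,0,0,0,0,0,0,0,0,7,0,0,0,5,0,0,0,0]
Step 14: delete hv at [0, 9] -> counters=[1,0,0,0,0,0,0,0,0,6,0,0,0,5,0,0,0,0]
Step 15: insert gun at [9, 13] -> counters=[1,0,0,0,0,0,0,0,0,7,0,0,0,6,0,0,0,0]
Final counters=[1,0,0,0,0,0,0,0,0,7,0,0,0,6,0,0,0,0] -> 3 nonzero

Answer: 3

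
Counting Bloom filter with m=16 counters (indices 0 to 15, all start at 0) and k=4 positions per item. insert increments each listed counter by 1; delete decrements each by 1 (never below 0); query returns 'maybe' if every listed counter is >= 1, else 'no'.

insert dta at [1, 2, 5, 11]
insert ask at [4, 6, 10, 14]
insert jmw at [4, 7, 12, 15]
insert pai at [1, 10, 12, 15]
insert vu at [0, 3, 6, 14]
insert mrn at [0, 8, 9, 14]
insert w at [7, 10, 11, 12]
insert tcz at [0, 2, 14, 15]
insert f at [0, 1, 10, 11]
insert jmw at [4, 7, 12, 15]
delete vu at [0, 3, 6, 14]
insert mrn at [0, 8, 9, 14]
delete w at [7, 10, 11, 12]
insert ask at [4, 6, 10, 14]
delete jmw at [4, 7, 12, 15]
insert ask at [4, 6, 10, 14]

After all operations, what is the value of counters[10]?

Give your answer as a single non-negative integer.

Step 1: insert dta at [1, 2, 5, 11] -> counters=[0,1,1,0,0,1,0,0,0,0,0,1,0,0,0,0]
Step 2: insert ask at [4, 6, 10, 14] -> counters=[0,1,1,0,1,1,1,0,0,0,1,1,0,0,1,0]
Step 3: insert jmw at [4, 7, 12, 15] -> counters=[0,1,1,0,2,1,1,1,0,0,1,1,1,0,1,1]
Step 4: insert pai at [1, 10, 12, 15] -> counters=[0,2,1,0,2,1,1,1,0,0,2,1,2,0,1,2]
Step 5: insert vu at [0, 3, 6, 14] -> counters=[1,2,1,1,2,1,2,1,0,0,2,1,2,0,2,2]
Step 6: insert mrn at [0, 8, 9, 14] -> counters=[2,2,1,1,2,1,2,1,1,1,2,1,2,0,3,2]
Step 7: insert w at [7, 10, 11, 12] -> counters=[2,2,1,1,2,1,2,2,1,1,3,2,3,0,3,2]
Step 8: insert tcz at [0, 2, 14, 15] -> counters=[3,2,2,1,2,1,2,2,1,1,3,2,3,0,4,3]
Step 9: insert f at [0, 1, 10, 11] -> counters=[4,3,2,1,2,1,2,2,1,1,4,3,3,0,4,3]
Step 10: insert jmw at [4, 7, 12, 15] -> counters=[4,3,2,1,3,1,2,3,1,1,4,3,4,0,4,4]
Step 11: delete vu at [0, 3, 6, 14] -> counters=[3,3,2,0,3,1,1,3,1,1,4,3,4,0,3,4]
Step 12: insert mrn at [0, 8, 9, 14] -> counters=[4,3,2,0,3,1,1,3,2,2,4,3,4,0,4,4]
Step 13: delete w at [7, 10, 11, 12] -> counters=[4,3,2,0,3,1,1,2,2,2,3,2,3,0,4,4]
Step 14: insert ask at [4, 6, 10, 14] -> counters=[4,3,2,0,4,1,2,2,2,2,4,2,3,0,5,4]
Step 15: delete jmw at [4, 7, 12, 15] -> counters=[4,3,2,0,3,1,2,1,2,2,4,2,2,0,5,3]
Step 16: insert ask at [4, 6, 10, 14] -> counters=[4,3,2,0,4,1,3,1,2,2,5,2,2,0,6,3]
Final counters=[4,3,2,0,4,1,3,1,2,2,5,2,2,0,6,3] -> counters[10]=5

Answer: 5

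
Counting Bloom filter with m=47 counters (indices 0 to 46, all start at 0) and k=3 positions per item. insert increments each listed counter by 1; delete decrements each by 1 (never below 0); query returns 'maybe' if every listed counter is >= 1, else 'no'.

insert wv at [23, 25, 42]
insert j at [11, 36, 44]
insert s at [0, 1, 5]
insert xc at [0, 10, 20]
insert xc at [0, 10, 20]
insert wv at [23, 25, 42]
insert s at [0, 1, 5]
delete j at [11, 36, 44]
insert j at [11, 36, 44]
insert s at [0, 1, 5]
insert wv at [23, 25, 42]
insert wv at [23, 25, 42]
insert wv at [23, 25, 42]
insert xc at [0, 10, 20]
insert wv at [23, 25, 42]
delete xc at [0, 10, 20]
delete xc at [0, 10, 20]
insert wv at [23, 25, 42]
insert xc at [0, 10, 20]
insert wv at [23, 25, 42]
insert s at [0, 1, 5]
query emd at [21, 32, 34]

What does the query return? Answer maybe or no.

Step 1: insert wv at [23, 25, 42] -> counters=[0,0,0,0,0,0,0,0,0,0,0,0,0,0,0,0,0,0,0,0,0,0,0,1,0,1,0,0,0,0,0,0,0,0,0,0,0,0,0,0,0,0,1,0,0,0,0]
Step 2: insert j at [11, 36, 44] -> counters=[0,0,0,0,0,0,0,0,0,0,0,1,0,0,0,0,0,0,0,0,0,0,0,1,0,1,0,0,0,0,0,0,0,0,0,0,1,0,0,0,0,0,1,0,1,0,0]
Step 3: insert s at [0, 1, 5] -> counters=[1,1,0,0,0,1,0,0,0,0,0,1,0,0,0,0,0,0,0,0,0,0,0,1,0,1,0,0,0,0,0,0,0,0,0,0,1,0,0,0,0,0,1,0,1,0,0]
Step 4: insert xc at [0, 10, 20] -> counters=[2,1,0,0,0,1,0,0,0,0,1,1,0,0,0,0,0,0,0,0,1,0,0,1,0,1,0,0,0,0,0,0,0,0,0,0,1,0,0,0,0,0,1,0,1,0,0]
Step 5: insert xc at [0, 10, 20] -> counters=[3,1,0,0,0,1,0,0,0,0,2,1,0,0,0,0,0,0,0,0,2,0,0,1,0,1,0,0,0,0,0,0,0,0,0,0,1,0,0,0,0,0,1,0,1,0,0]
Step 6: insert wv at [23, 25, 42] -> counters=[3,1,0,0,0,1,0,0,0,0,2,1,0,0,0,0,0,0,0,0,2,0,0,2,0,2,0,0,0,0,0,0,0,0,0,0,1,0,0,0,0,0,2,0,1,0,0]
Step 7: insert s at [0, 1, 5] -> counters=[4,2,0,0,0,2,0,0,0,0,2,1,0,0,0,0,0,0,0,0,2,0,0,2,0,2,0,0,0,0,0,0,0,0,0,0,1,0,0,0,0,0,2,0,1,0,0]
Step 8: delete j at [11, 36, 44] -> counters=[4,2,0,0,0,2,0,0,0,0,2,0,0,0,0,0,0,0,0,0,2,0,0,2,0,2,0,0,0,0,0,0,0,0,0,0,0,0,0,0,0,0,2,0,0,0,0]
Step 9: insert j at [11, 36, 44] -> counters=[4,2,0,0,0,2,0,0,0,0,2,1,0,0,0,0,0,0,0,0,2,0,0,2,0,2,0,0,0,0,0,0,0,0,0,0,1,0,0,0,0,0,2,0,1,0,0]
Step 10: insert s at [0, 1, 5] -> counters=[5,3,0,0,0,3,0,0,0,0,2,1,0,0,0,0,0,0,0,0,2,0,0,2,0,2,0,0,0,0,0,0,0,0,0,0,1,0,0,0,0,0,2,0,1,0,0]
Step 11: insert wv at [23, 25, 42] -> counters=[5,3,0,0,0,3,0,0,0,0,2,1,0,0,0,0,0,0,0,0,2,0,0,3,0,3,0,0,0,0,0,0,0,0,0,0,1,0,0,0,0,0,3,0,1,0,0]
Step 12: insert wv at [23, 25, 42] -> counters=[5,3,0,0,0,3,0,0,0,0,2,1,0,0,0,0,0,0,0,0,2,0,0,4,0,4,0,0,0,0,0,0,0,0,0,0,1,0,0,0,0,0,4,0,1,0,0]
Step 13: insert wv at [23, 25, 42] -> counters=[5,3,0,0,0,3,0,0,0,0,2,1,0,0,0,0,0,0,0,0,2,0,0,5,0,5,0,0,0,0,0,0,0,0,0,0,1,0,0,0,0,0,5,0,1,0,0]
Step 14: insert xc at [0, 10, 20] -> counters=[6,3,0,0,0,3,0,0,0,0,3,1,0,0,0,0,0,0,0,0,3,0,0,5,0,5,0,0,0,0,0,0,0,0,0,0,1,0,0,0,0,0,5,0,1,0,0]
Step 15: insert wv at [23, 25, 42] -> counters=[6,3,0,0,0,3,0,0,0,0,3,1,0,0,0,0,0,0,0,0,3,0,0,6,0,6,0,0,0,0,0,0,0,0,0,0,1,0,0,0,0,0,6,0,1,0,0]
Step 16: delete xc at [0, 10, 20] -> counters=[5,3,0,0,0,3,0,0,0,0,2,1,0,0,0,0,0,0,0,0,2,0,0,6,0,6,0,0,0,0,0,0,0,0,0,0,1,0,0,0,0,0,6,0,1,0,0]
Step 17: delete xc at [0, 10, 20] -> counters=[4,3,0,0,0,3,0,0,0,0,1,1,0,0,0,0,0,0,0,0,1,0,0,6,0,6,0,0,0,0,0,0,0,0,0,0,1,0,0,0,0,0,6,0,1,0,0]
Step 18: insert wv at [23, 25, 42] -> counters=[4,3,0,0,0,3,0,0,0,0,1,1,0,0,0,0,0,0,0,0,1,0,0,7,0,7,0,0,0,0,0,0,0,0,0,0,1,0,0,0,0,0,7,0,1,0,0]
Step 19: insert xc at [0, 10, 20] -> counters=[5,3,0,0,0,3,0,0,0,0,2,1,0,0,0,0,0,0,0,0,2,0,0,7,0,7,0,0,0,0,0,0,0,0,0,0,1,0,0,0,0,0,7,0,1,0,0]
Step 20: insert wv at [23, 25, 42] -> counters=[5,3,0,0,0,3,0,0,0,0,2,1,0,0,0,0,0,0,0,0,2,0,0,8,0,8,0,0,0,0,0,0,0,0,0,0,1,0,0,0,0,0,8,0,1,0,0]
Step 21: insert s at [0, 1, 5] -> counters=[6,4,0,0,0,4,0,0,0,0,2,1,0,0,0,0,0,0,0,0,2,0,0,8,0,8,0,0,0,0,0,0,0,0,0,0,1,0,0,0,0,0,8,0,1,0,0]
Query emd: check counters[21]=0 counters[32]=0 counters[34]=0 -> no

Answer: no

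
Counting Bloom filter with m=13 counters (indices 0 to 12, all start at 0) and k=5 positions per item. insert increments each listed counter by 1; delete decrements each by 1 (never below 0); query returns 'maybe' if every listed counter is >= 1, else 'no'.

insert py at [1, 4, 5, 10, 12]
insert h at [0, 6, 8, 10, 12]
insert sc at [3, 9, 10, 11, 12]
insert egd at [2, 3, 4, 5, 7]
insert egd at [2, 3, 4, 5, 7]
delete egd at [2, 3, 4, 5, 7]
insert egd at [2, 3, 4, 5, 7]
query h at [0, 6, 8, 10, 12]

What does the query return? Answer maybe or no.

Answer: maybe

Derivation:
Step 1: insert py at [1, 4, 5, 10, 12] -> counters=[0,1,0,0,1,1,0,0,0,0,1,0,1]
Step 2: insert h at [0, 6, 8, 10, 12] -> counters=[1,1,0,0,1,1,1,0,1,0,2,0,2]
Step 3: insert sc at [3, 9, 10, 11, 12] -> counters=[1,1,0,1,1,1,1,0,1,1,3,1,3]
Step 4: insert egd at [2, 3, 4, 5, 7] -> counters=[1,1,1,2,2,2,1,1,1,1,3,1,3]
Step 5: insert egd at [2, 3, 4, 5, 7] -> counters=[1,1,2,3,3,3,1,2,1,1,3,1,3]
Step 6: delete egd at [2, 3, 4, 5, 7] -> counters=[1,1,1,2,2,2,1,1,1,1,3,1,3]
Step 7: insert egd at [2, 3, 4, 5, 7] -> counters=[1,1,2,3,3,3,1,2,1,1,3,1,3]
Query h: check counters[0]=1 counters[6]=1 counters[8]=1 counters[10]=3 counters[12]=3 -> maybe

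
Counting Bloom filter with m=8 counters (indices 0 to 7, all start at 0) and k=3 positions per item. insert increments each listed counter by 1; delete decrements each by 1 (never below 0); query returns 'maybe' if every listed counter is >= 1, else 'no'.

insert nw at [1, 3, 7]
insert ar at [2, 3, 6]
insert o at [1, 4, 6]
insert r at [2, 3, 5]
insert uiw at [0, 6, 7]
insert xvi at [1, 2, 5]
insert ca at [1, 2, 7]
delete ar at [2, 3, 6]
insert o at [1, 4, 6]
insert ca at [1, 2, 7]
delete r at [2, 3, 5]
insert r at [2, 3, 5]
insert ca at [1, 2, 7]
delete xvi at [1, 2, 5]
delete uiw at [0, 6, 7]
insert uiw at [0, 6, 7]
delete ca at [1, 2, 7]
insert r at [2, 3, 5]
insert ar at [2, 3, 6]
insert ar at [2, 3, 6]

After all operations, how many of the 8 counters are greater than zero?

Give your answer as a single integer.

Step 1: insert nw at [1, 3, 7] -> counters=[0,1,0,1,0,0,0,1]
Step 2: insert ar at [2, 3, 6] -> counters=[0,1,1,2,0,0,1,1]
Step 3: insert o at [1, 4, 6] -> counters=[0,2,1,2,1,0,2,1]
Step 4: insert r at [2, 3, 5] -> counters=[0,2,2,3,1,1,2,1]
Step 5: insert uiw at [0, 6, 7] -> counters=[1,2,2,3,1,1,3,2]
Step 6: insert xvi at [1, 2, 5] -> counters=[1,3,3,3,1,2,3,2]
Step 7: insert ca at [1, 2, 7] -> counters=[1,4,4,3,1,2,3,3]
Step 8: delete ar at [2, 3, 6] -> counters=[1,4,3,2,1,2,2,3]
Step 9: insert o at [1, 4, 6] -> counters=[1,5,3,2,2,2,3,3]
Step 10: insert ca at [1, 2, 7] -> counters=[1,6,4,2,2,2,3,4]
Step 11: delete r at [2, 3, 5] -> counters=[1,6,3,1,2,1,3,4]
Step 12: insert r at [2, 3, 5] -> counters=[1,6,4,2,2,2,3,4]
Step 13: insert ca at [1, 2, 7] -> counters=[1,7,5,2,2,2,3,5]
Step 14: delete xvi at [1, 2, 5] -> counters=[1,6,4,2,2,1,3,5]
Step 15: delete uiw at [0, 6, 7] -> counters=[0,6,4,2,2,1,2,4]
Step 16: insert uiw at [0, 6, 7] -> counters=[1,6,4,2,2,1,3,5]
Step 17: delete ca at [1, 2, 7] -> counters=[1,5,3,2,2,1,3,4]
Step 18: insert r at [2, 3, 5] -> counters=[1,5,4,3,2,2,3,4]
Step 19: insert ar at [2, 3, 6] -> counters=[1,5,5,4,2,2,4,4]
Step 20: insert ar at [2, 3, 6] -> counters=[1,5,6,5,2,2,5,4]
Final counters=[1,5,6,5,2,2,5,4] -> 8 nonzero

Answer: 8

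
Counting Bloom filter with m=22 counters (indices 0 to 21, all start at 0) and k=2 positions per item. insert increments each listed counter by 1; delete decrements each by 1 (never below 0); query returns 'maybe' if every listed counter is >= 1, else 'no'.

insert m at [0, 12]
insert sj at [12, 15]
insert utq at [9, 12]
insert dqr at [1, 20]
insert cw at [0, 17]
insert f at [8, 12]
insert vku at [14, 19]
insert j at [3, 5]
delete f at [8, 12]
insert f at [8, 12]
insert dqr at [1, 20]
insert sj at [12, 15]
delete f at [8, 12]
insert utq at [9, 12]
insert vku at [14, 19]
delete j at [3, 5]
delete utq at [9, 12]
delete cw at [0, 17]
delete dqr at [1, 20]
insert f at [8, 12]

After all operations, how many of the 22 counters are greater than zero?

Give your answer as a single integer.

Step 1: insert m at [0, 12] -> counters=[1,0,0,0,0,0,0,0,0,0,0,0,1,0,0,0,0,0,0,0,0,0]
Step 2: insert sj at [12, 15] -> counters=[1,0,0,0,0,0,0,0,0,0,0,0,2,0,0,1,0,0,0,0,0,0]
Step 3: insert utq at [9, 12] -> counters=[1,0,0,0,0,0,0,0,0,1,0,0,3,0,0,1,0,0,0,0,0,0]
Step 4: insert dqr at [1, 20] -> counters=[1,1,0,0,0,0,0,0,0,1,0,0,3,0,0,1,0,0,0,0,1,0]
Step 5: insert cw at [0, 17] -> counters=[2,1,0,0,0,0,0,0,0,1,0,0,3,0,0,1,0,1,0,0,1,0]
Step 6: insert f at [8, 12] -> counters=[2,1,0,0,0,0,0,0,1,1,0,0,4,0,0,1,0,1,0,0,1,0]
Step 7: insert vku at [14, 19] -> counters=[2,1,0,0,0,0,0,0,1,1,0,0,4,0,1,1,0,1,0,1,1,0]
Step 8: insert j at [3, 5] -> counters=[2,1,0,1,0,1,0,0,1,1,0,0,4,0,1,1,0,1,0,1,1,0]
Step 9: delete f at [8, 12] -> counters=[2,1,0,1,0,1,0,0,0,1,0,0,3,0,1,1,0,1,0,1,1,0]
Step 10: insert f at [8, 12] -> counters=[2,1,0,1,0,1,0,0,1,1,0,0,4,0,1,1,0,1,0,1,1,0]
Step 11: insert dqr at [1, 20] -> counters=[2,2,0,1,0,1,0,0,1,1,0,0,4,0,1,1,0,1,0,1,2,0]
Step 12: insert sj at [12, 15] -> counters=[2,2,0,1,0,1,0,0,1,1,0,0,5,0,1,2,0,1,0,1,2,0]
Step 13: delete f at [8, 12] -> counters=[2,2,0,1,0,1,0,0,0,1,0,0,4,0,1,2,0,1,0,1,2,0]
Step 14: insert utq at [9, 12] -> counters=[2,2,0,1,0,1,0,0,0,2,0,0,5,0,1,2,0,1,0,1,2,0]
Step 15: insert vku at [14, 19] -> counters=[2,2,0,1,0,1,0,0,0,2,0,0,5,0,2,2,0,1,0,2,2,0]
Step 16: delete j at [3, 5] -> counters=[2,2,0,0,0,0,0,0,0,2,0,0,5,0,2,2,0,1,0,2,2,0]
Step 17: delete utq at [9, 12] -> counters=[2,2,0,0,0,0,0,0,0,1,0,0,4,0,2,2,0,1,0,2,2,0]
Step 18: delete cw at [0, 17] -> counters=[1,2,0,0,0,0,0,0,0,1,0,0,4,0,2,2,0,0,0,2,2,0]
Step 19: delete dqr at [1, 20] -> counters=[1,1,0,0,0,0,0,0,0,1,0,0,4,0,2,2,0,0,0,2,1,0]
Step 20: insert f at [8, 12] -> counters=[1,1,0,0,0,0,0,0,1,1,0,0,5,0,2,2,0,0,0,2,1,0]
Final counters=[1,1,0,0,0,0,0,0,1,1,0,0,5,0,2,2,0,0,0,2,1,0] -> 9 nonzero

Answer: 9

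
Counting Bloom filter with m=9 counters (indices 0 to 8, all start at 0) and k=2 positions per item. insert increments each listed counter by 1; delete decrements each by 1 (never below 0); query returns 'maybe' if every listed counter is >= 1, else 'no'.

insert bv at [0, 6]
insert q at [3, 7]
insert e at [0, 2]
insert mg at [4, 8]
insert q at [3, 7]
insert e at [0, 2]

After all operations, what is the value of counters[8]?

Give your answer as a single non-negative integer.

Answer: 1

Derivation:
Step 1: insert bv at [0, 6] -> counters=[1,0,0,0,0,0,1,0,0]
Step 2: insert q at [3, 7] -> counters=[1,0,0,1,0,0,1,1,0]
Step 3: insert e at [0, 2] -> counters=[2,0,1,1,0,0,1,1,0]
Step 4: insert mg at [4, 8] -> counters=[2,0,1,1,1,0,1,1,1]
Step 5: insert q at [3, 7] -> counters=[2,0,1,2,1,0,1,2,1]
Step 6: insert e at [0, 2] -> counters=[3,0,2,2,1,0,1,2,1]
Final counters=[3,0,2,2,1,0,1,2,1] -> counters[8]=1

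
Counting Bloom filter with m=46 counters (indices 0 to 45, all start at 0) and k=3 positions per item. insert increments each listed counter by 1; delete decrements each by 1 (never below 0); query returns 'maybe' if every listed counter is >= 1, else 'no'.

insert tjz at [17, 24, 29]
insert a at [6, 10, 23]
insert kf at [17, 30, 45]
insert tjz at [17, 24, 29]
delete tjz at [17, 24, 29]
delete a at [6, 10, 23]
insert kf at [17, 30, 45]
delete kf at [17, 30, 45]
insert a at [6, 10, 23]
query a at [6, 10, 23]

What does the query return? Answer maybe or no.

Answer: maybe

Derivation:
Step 1: insert tjz at [17, 24, 29] -> counters=[0,0,0,0,0,0,0,0,0,0,0,0,0,0,0,0,0,1,0,0,0,0,0,0,1,0,0,0,0,1,0,0,0,0,0,0,0,0,0,0,0,0,0,0,0,0]
Step 2: insert a at [6, 10, 23] -> counters=[0,0,0,0,0,0,1,0,0,0,1,0,0,0,0,0,0,1,0,0,0,0,0,1,1,0,0,0,0,1,0,0,0,0,0,0,0,0,0,0,0,0,0,0,0,0]
Step 3: insert kf at [17, 30, 45] -> counters=[0,0,0,0,0,0,1,0,0,0,1,0,0,0,0,0,0,2,0,0,0,0,0,1,1,0,0,0,0,1,1,0,0,0,0,0,0,0,0,0,0,0,0,0,0,1]
Step 4: insert tjz at [17, 24, 29] -> counters=[0,0,0,0,0,0,1,0,0,0,1,0,0,0,0,0,0,3,0,0,0,0,0,1,2,0,0,0,0,2,1,0,0,0,0,0,0,0,0,0,0,0,0,0,0,1]
Step 5: delete tjz at [17, 24, 29] -> counters=[0,0,0,0,0,0,1,0,0,0,1,0,0,0,0,0,0,2,0,0,0,0,0,1,1,0,0,0,0,1,1,0,0,0,0,0,0,0,0,0,0,0,0,0,0,1]
Step 6: delete a at [6, 10, 23] -> counters=[0,0,0,0,0,0,0,0,0,0,0,0,0,0,0,0,0,2,0,0,0,0,0,0,1,0,0,0,0,1,1,0,0,0,0,0,0,0,0,0,0,0,0,0,0,1]
Step 7: insert kf at [17, 30, 45] -> counters=[0,0,0,0,0,0,0,0,0,0,0,0,0,0,0,0,0,3,0,0,0,0,0,0,1,0,0,0,0,1,2,0,0,0,0,0,0,0,0,0,0,0,0,0,0,2]
Step 8: delete kf at [17, 30, 45] -> counters=[0,0,0,0,0,0,0,0,0,0,0,0,0,0,0,0,0,2,0,0,0,0,0,0,1,0,0,0,0,1,1,0,0,0,0,0,0,0,0,0,0,0,0,0,0,1]
Step 9: insert a at [6, 10, 23] -> counters=[0,0,0,0,0,0,1,0,0,0,1,0,0,0,0,0,0,2,0,0,0,0,0,1,1,0,0,0,0,1,1,0,0,0,0,0,0,0,0,0,0,0,0,0,0,1]
Query a: check counters[6]=1 counters[10]=1 counters[23]=1 -> maybe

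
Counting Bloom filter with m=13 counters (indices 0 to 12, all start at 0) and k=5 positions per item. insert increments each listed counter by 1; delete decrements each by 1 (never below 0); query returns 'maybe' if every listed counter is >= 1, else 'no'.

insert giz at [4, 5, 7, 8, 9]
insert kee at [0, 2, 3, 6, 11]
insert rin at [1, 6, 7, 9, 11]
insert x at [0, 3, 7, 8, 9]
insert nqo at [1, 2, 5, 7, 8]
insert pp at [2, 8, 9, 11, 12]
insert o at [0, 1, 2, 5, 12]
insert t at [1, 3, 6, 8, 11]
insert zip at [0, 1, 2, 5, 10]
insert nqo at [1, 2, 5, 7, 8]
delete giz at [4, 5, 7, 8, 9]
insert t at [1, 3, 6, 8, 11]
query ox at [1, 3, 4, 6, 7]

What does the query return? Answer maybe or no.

Step 1: insert giz at [4, 5, 7, 8, 9] -> counters=[0,0,0,0,1,1,0,1,1,1,0,0,0]
Step 2: insert kee at [0, 2, 3, 6, 11] -> counters=[1,0,1,1,1,1,1,1,1,1,0,1,0]
Step 3: insert rin at [1, 6, 7, 9, 11] -> counters=[1,1,1,1,1,1,2,2,1,2,0,2,0]
Step 4: insert x at [0, 3, 7, 8, 9] -> counters=[2,1,1,2,1,1,2,3,2,3,0,2,0]
Step 5: insert nqo at [1, 2, 5, 7, 8] -> counters=[2,2,2,2,1,2,2,4,3,3,0,2,0]
Step 6: insert pp at [2, 8, 9, 11, 12] -> counters=[2,2,3,2,1,2,2,4,4,4,0,3,1]
Step 7: insert o at [0, 1, 2, 5, 12] -> counters=[3,3,4,2,1,3,2,4,4,4,0,3,2]
Step 8: insert t at [1, 3, 6, 8, 11] -> counters=[3,4,4,3,1,3,3,4,5,4,0,4,2]
Step 9: insert zip at [0, 1, 2, 5, 10] -> counters=[4,5,5,3,1,4,3,4,5,4,1,4,2]
Step 10: insert nqo at [1, 2, 5, 7, 8] -> counters=[4,6,6,3,1,5,3,5,6,4,1,4,2]
Step 11: delete giz at [4, 5, 7, 8, 9] -> counters=[4,6,6,3,0,4,3,4,5,3,1,4,2]
Step 12: insert t at [1, 3, 6, 8, 11] -> counters=[4,7,6,4,0,4,4,4,6,3,1,5,2]
Query ox: check counters[1]=7 counters[3]=4 counters[4]=0 counters[6]=4 counters[7]=4 -> no

Answer: no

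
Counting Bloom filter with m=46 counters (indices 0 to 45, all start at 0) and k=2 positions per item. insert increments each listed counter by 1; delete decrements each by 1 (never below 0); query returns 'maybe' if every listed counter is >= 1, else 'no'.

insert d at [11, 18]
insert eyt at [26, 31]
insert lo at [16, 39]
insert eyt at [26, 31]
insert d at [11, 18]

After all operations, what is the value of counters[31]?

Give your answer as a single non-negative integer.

Answer: 2

Derivation:
Step 1: insert d at [11, 18] -> counters=[0,0,0,0,0,0,0,0,0,0,0,1,0,0,0,0,0,0,1,0,0,0,0,0,0,0,0,0,0,0,0,0,0,0,0,0,0,0,0,0,0,0,0,0,0,0]
Step 2: insert eyt at [26, 31] -> counters=[0,0,0,0,0,0,0,0,0,0,0,1,0,0,0,0,0,0,1,0,0,0,0,0,0,0,1,0,0,0,0,1,0,0,0,0,0,0,0,0,0,0,0,0,0,0]
Step 3: insert lo at [16, 39] -> counters=[0,0,0,0,0,0,0,0,0,0,0,1,0,0,0,0,1,0,1,0,0,0,0,0,0,0,1,0,0,0,0,1,0,0,0,0,0,0,0,1,0,0,0,0,0,0]
Step 4: insert eyt at [26, 31] -> counters=[0,0,0,0,0,0,0,0,0,0,0,1,0,0,0,0,1,0,1,0,0,0,0,0,0,0,2,0,0,0,0,2,0,0,0,0,0,0,0,1,0,0,0,0,0,0]
Step 5: insert d at [11, 18] -> counters=[0,0,0,0,0,0,0,0,0,0,0,2,0,0,0,0,1,0,2,0,0,0,0,0,0,0,2,0,0,0,0,2,0,0,0,0,0,0,0,1,0,0,0,0,0,0]
Final counters=[0,0,0,0,0,0,0,0,0,0,0,2,0,0,0,0,1,0,2,0,0,0,0,0,0,0,2,0,0,0,0,2,0,0,0,0,0,0,0,1,0,0,0,0,0,0] -> counters[31]=2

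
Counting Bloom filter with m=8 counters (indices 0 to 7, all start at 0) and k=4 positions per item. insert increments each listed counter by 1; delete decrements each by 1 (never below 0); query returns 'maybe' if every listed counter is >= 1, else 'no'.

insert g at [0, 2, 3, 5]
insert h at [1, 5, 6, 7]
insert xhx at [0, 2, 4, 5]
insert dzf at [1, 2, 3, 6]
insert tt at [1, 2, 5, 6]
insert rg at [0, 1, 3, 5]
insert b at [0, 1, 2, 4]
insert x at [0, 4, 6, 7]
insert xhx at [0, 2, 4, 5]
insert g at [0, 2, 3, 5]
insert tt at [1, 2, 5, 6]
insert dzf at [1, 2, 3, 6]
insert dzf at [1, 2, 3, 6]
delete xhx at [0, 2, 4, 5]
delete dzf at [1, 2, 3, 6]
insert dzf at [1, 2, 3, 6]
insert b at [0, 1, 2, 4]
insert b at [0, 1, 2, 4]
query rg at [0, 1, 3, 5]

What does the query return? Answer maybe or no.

Step 1: insert g at [0, 2, 3, 5] -> counters=[1,0,1,1,0,1,0,0]
Step 2: insert h at [1, 5, 6, 7] -> counters=[1,1,1,1,0,2,1,1]
Step 3: insert xhx at [0, 2, 4, 5] -> counters=[2,1,2,1,1,3,1,1]
Step 4: insert dzf at [1, 2, 3, 6] -> counters=[2,2,3,2,1,3,2,1]
Step 5: insert tt at [1, 2, 5, 6] -> counters=[2,3,4,2,1,4,3,1]
Step 6: insert rg at [0, 1, 3, 5] -> counters=[3,4,4,3,1,5,3,1]
Step 7: insert b at [0, 1, 2, 4] -> counters=[4,5,5,3,2,5,3,1]
Step 8: insert x at [0, 4, 6, 7] -> counters=[5,5,5,3,3,5,4,2]
Step 9: insert xhx at [0, 2, 4, 5] -> counters=[6,5,6,3,4,6,4,2]
Step 10: insert g at [0, 2, 3, 5] -> counters=[7,5,7,4,4,7,4,2]
Step 11: insert tt at [1, 2, 5, 6] -> counters=[7,6,8,4,4,8,5,2]
Step 12: insert dzf at [1, 2, 3, 6] -> counters=[7,7,9,5,4,8,6,2]
Step 13: insert dzf at [1, 2, 3, 6] -> counters=[7,8,10,6,4,8,7,2]
Step 14: delete xhx at [0, 2, 4, 5] -> counters=[6,8,9,6,3,7,7,2]
Step 15: delete dzf at [1, 2, 3, 6] -> counters=[6,7,8,5,3,7,6,2]
Step 16: insert dzf at [1, 2, 3, 6] -> counters=[6,8,9,6,3,7,7,2]
Step 17: insert b at [0, 1, 2, 4] -> counters=[7,9,10,6,4,7,7,2]
Step 18: insert b at [0, 1, 2, 4] -> counters=[8,10,11,6,5,7,7,2]
Query rg: check counters[0]=8 counters[1]=10 counters[3]=6 counters[5]=7 -> maybe

Answer: maybe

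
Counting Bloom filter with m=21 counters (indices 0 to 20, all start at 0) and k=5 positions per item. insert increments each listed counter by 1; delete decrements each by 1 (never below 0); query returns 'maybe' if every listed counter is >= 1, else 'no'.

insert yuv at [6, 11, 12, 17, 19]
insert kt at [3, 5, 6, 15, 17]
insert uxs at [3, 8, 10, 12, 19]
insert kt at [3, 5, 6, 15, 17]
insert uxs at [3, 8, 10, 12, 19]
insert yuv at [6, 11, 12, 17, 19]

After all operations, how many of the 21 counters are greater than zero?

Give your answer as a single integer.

Answer: 10

Derivation:
Step 1: insert yuv at [6, 11, 12, 17, 19] -> counters=[0,0,0,0,0,0,1,0,0,0,0,1,1,0,0,0,0,1,0,1,0]
Step 2: insert kt at [3, 5, 6, 15, 17] -> counters=[0,0,0,1,0,1,2,0,0,0,0,1,1,0,0,1,0,2,0,1,0]
Step 3: insert uxs at [3, 8, 10, 12, 19] -> counters=[0,0,0,2,0,1,2,0,1,0,1,1,2,0,0,1,0,2,0,2,0]
Step 4: insert kt at [3, 5, 6, 15, 17] -> counters=[0,0,0,3,0,2,3,0,1,0,1,1,2,0,0,2,0,3,0,2,0]
Step 5: insert uxs at [3, 8, 10, 12, 19] -> counters=[0,0,0,4,0,2,3,0,2,0,2,1,3,0,0,2,0,3,0,3,0]
Step 6: insert yuv at [6, 11, 12, 17, 19] -> counters=[0,0,0,4,0,2,4,0,2,0,2,2,4,0,0,2,0,4,0,4,0]
Final counters=[0,0,0,4,0,2,4,0,2,0,2,2,4,0,0,2,0,4,0,4,0] -> 10 nonzero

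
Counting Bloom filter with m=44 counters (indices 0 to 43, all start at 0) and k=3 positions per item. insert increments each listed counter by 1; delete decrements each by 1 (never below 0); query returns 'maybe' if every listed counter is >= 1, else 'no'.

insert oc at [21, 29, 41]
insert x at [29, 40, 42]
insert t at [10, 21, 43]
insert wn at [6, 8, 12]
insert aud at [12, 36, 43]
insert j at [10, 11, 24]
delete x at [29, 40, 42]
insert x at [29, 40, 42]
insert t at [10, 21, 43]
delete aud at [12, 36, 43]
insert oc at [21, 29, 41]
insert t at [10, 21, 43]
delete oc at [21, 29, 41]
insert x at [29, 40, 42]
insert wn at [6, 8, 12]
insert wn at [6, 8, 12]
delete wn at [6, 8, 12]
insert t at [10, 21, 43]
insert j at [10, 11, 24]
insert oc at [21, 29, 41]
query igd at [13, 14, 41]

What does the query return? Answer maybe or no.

Answer: no

Derivation:
Step 1: insert oc at [21, 29, 41] -> counters=[0,0,0,0,0,0,0,0,0,0,0,0,0,0,0,0,0,0,0,0,0,1,0,0,0,0,0,0,0,1,0,0,0,0,0,0,0,0,0,0,0,1,0,0]
Step 2: insert x at [29, 40, 42] -> counters=[0,0,0,0,0,0,0,0,0,0,0,0,0,0,0,0,0,0,0,0,0,1,0,0,0,0,0,0,0,2,0,0,0,0,0,0,0,0,0,0,1,1,1,0]
Step 3: insert t at [10, 21, 43] -> counters=[0,0,0,0,0,0,0,0,0,0,1,0,0,0,0,0,0,0,0,0,0,2,0,0,0,0,0,0,0,2,0,0,0,0,0,0,0,0,0,0,1,1,1,1]
Step 4: insert wn at [6, 8, 12] -> counters=[0,0,0,0,0,0,1,0,1,0,1,0,1,0,0,0,0,0,0,0,0,2,0,0,0,0,0,0,0,2,0,0,0,0,0,0,0,0,0,0,1,1,1,1]
Step 5: insert aud at [12, 36, 43] -> counters=[0,0,0,0,0,0,1,0,1,0,1,0,2,0,0,0,0,0,0,0,0,2,0,0,0,0,0,0,0,2,0,0,0,0,0,0,1,0,0,0,1,1,1,2]
Step 6: insert j at [10, 11, 24] -> counters=[0,0,0,0,0,0,1,0,1,0,2,1,2,0,0,0,0,0,0,0,0,2,0,0,1,0,0,0,0,2,0,0,0,0,0,0,1,0,0,0,1,1,1,2]
Step 7: delete x at [29, 40, 42] -> counters=[0,0,0,0,0,0,1,0,1,0,2,1,2,0,0,0,0,0,0,0,0,2,0,0,1,0,0,0,0,1,0,0,0,0,0,0,1,0,0,0,0,1,0,2]
Step 8: insert x at [29, 40, 42] -> counters=[0,0,0,0,0,0,1,0,1,0,2,1,2,0,0,0,0,0,0,0,0,2,0,0,1,0,0,0,0,2,0,0,0,0,0,0,1,0,0,0,1,1,1,2]
Step 9: insert t at [10, 21, 43] -> counters=[0,0,0,0,0,0,1,0,1,0,3,1,2,0,0,0,0,0,0,0,0,3,0,0,1,0,0,0,0,2,0,0,0,0,0,0,1,0,0,0,1,1,1,3]
Step 10: delete aud at [12, 36, 43] -> counters=[0,0,0,0,0,0,1,0,1,0,3,1,1,0,0,0,0,0,0,0,0,3,0,0,1,0,0,0,0,2,0,0,0,0,0,0,0,0,0,0,1,1,1,2]
Step 11: insert oc at [21, 29, 41] -> counters=[0,0,0,0,0,0,1,0,1,0,3,1,1,0,0,0,0,0,0,0,0,4,0,0,1,0,0,0,0,3,0,0,0,0,0,0,0,0,0,0,1,2,1,2]
Step 12: insert t at [10, 21, 43] -> counters=[0,0,0,0,0,0,1,0,1,0,4,1,1,0,0,0,0,0,0,0,0,5,0,0,1,0,0,0,0,3,0,0,0,0,0,0,0,0,0,0,1,2,1,3]
Step 13: delete oc at [21, 29, 41] -> counters=[0,0,0,0,0,0,1,0,1,0,4,1,1,0,0,0,0,0,0,0,0,4,0,0,1,0,0,0,0,2,0,0,0,0,0,0,0,0,0,0,1,1,1,3]
Step 14: insert x at [29, 40, 42] -> counters=[0,0,0,0,0,0,1,0,1,0,4,1,1,0,0,0,0,0,0,0,0,4,0,0,1,0,0,0,0,3,0,0,0,0,0,0,0,0,0,0,2,1,2,3]
Step 15: insert wn at [6, 8, 12] -> counters=[0,0,0,0,0,0,2,0,2,0,4,1,2,0,0,0,0,0,0,0,0,4,0,0,1,0,0,0,0,3,0,0,0,0,0,0,0,0,0,0,2,1,2,3]
Step 16: insert wn at [6, 8, 12] -> counters=[0,0,0,0,0,0,3,0,3,0,4,1,3,0,0,0,0,0,0,0,0,4,0,0,1,0,0,0,0,3,0,0,0,0,0,0,0,0,0,0,2,1,2,3]
Step 17: delete wn at [6, 8, 12] -> counters=[0,0,0,0,0,0,2,0,2,0,4,1,2,0,0,0,0,0,0,0,0,4,0,0,1,0,0,0,0,3,0,0,0,0,0,0,0,0,0,0,2,1,2,3]
Step 18: insert t at [10, 21, 43] -> counters=[0,0,0,0,0,0,2,0,2,0,5,1,2,0,0,0,0,0,0,0,0,5,0,0,1,0,0,0,0,3,0,0,0,0,0,0,0,0,0,0,2,1,2,4]
Step 19: insert j at [10, 11, 24] -> counters=[0,0,0,0,0,0,2,0,2,0,6,2,2,0,0,0,0,0,0,0,0,5,0,0,2,0,0,0,0,3,0,0,0,0,0,0,0,0,0,0,2,1,2,4]
Step 20: insert oc at [21, 29, 41] -> counters=[0,0,0,0,0,0,2,0,2,0,6,2,2,0,0,0,0,0,0,0,0,6,0,0,2,0,0,0,0,4,0,0,0,0,0,0,0,0,0,0,2,2,2,4]
Query igd: check counters[13]=0 counters[14]=0 counters[41]=2 -> no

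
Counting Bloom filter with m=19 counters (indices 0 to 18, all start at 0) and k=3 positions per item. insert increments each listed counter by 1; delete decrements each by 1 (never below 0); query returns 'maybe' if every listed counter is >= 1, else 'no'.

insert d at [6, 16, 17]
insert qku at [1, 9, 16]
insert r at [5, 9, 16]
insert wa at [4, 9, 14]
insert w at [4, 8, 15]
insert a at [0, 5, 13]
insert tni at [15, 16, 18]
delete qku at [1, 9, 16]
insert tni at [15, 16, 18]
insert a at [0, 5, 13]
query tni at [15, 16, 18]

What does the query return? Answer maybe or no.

Answer: maybe

Derivation:
Step 1: insert d at [6, 16, 17] -> counters=[0,0,0,0,0,0,1,0,0,0,0,0,0,0,0,0,1,1,0]
Step 2: insert qku at [1, 9, 16] -> counters=[0,1,0,0,0,0,1,0,0,1,0,0,0,0,0,0,2,1,0]
Step 3: insert r at [5, 9, 16] -> counters=[0,1,0,0,0,1,1,0,0,2,0,0,0,0,0,0,3,1,0]
Step 4: insert wa at [4, 9, 14] -> counters=[0,1,0,0,1,1,1,0,0,3,0,0,0,0,1,0,3,1,0]
Step 5: insert w at [4, 8, 15] -> counters=[0,1,0,0,2,1,1,0,1,3,0,0,0,0,1,1,3,1,0]
Step 6: insert a at [0, 5, 13] -> counters=[1,1,0,0,2,2,1,0,1,3,0,0,0,1,1,1,3,1,0]
Step 7: insert tni at [15, 16, 18] -> counters=[1,1,0,0,2,2,1,0,1,3,0,0,0,1,1,2,4,1,1]
Step 8: delete qku at [1, 9, 16] -> counters=[1,0,0,0,2,2,1,0,1,2,0,0,0,1,1,2,3,1,1]
Step 9: insert tni at [15, 16, 18] -> counters=[1,0,0,0,2,2,1,0,1,2,0,0,0,1,1,3,4,1,2]
Step 10: insert a at [0, 5, 13] -> counters=[2,0,0,0,2,3,1,0,1,2,0,0,0,2,1,3,4,1,2]
Query tni: check counters[15]=3 counters[16]=4 counters[18]=2 -> maybe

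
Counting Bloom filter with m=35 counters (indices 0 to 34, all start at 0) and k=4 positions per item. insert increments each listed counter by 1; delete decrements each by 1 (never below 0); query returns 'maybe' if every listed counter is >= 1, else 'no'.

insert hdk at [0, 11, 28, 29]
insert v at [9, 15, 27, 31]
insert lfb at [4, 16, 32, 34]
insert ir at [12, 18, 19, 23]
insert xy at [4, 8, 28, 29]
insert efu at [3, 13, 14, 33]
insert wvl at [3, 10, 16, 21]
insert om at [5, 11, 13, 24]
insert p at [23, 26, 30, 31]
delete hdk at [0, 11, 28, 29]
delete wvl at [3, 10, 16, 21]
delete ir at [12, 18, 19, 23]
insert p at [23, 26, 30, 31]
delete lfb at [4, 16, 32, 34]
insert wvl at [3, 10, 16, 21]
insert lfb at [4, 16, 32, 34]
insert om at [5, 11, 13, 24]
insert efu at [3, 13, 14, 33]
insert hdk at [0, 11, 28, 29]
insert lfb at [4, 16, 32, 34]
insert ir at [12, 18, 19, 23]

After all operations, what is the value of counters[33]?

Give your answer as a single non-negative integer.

Step 1: insert hdk at [0, 11, 28, 29] -> counters=[1,0,0,0,0,0,0,0,0,0,0,1,0,0,0,0,0,0,0,0,0,0,0,0,0,0,0,0,1,1,0,0,0,0,0]
Step 2: insert v at [9, 15, 27, 31] -> counters=[1,0,0,0,0,0,0,0,0,1,0,1,0,0,0,1,0,0,0,0,0,0,0,0,0,0,0,1,1,1,0,1,0,0,0]
Step 3: insert lfb at [4, 16, 32, 34] -> counters=[1,0,0,0,1,0,0,0,0,1,0,1,0,0,0,1,1,0,0,0,0,0,0,0,0,0,0,1,1,1,0,1,1,0,1]
Step 4: insert ir at [12, 18, 19, 23] -> counters=[1,0,0,0,1,0,0,0,0,1,0,1,1,0,0,1,1,0,1,1,0,0,0,1,0,0,0,1,1,1,0,1,1,0,1]
Step 5: insert xy at [4, 8, 28, 29] -> counters=[1,0,0,0,2,0,0,0,1,1,0,1,1,0,0,1,1,0,1,1,0,0,0,1,0,0,0,1,2,2,0,1,1,0,1]
Step 6: insert efu at [3, 13, 14, 33] -> counters=[1,0,0,1,2,0,0,0,1,1,0,1,1,1,1,1,1,0,1,1,0,0,0,1,0,0,0,1,2,2,0,1,1,1,1]
Step 7: insert wvl at [3, 10, 16, 21] -> counters=[1,0,0,2,2,0,0,0,1,1,1,1,1,1,1,1,2,0,1,1,0,1,0,1,0,0,0,1,2,2,0,1,1,1,1]
Step 8: insert om at [5, 11, 13, 24] -> counters=[1,0,0,2,2,1,0,0,1,1,1,2,1,2,1,1,2,0,1,1,0,1,0,1,1,0,0,1,2,2,0,1,1,1,1]
Step 9: insert p at [23, 26, 30, 31] -> counters=[1,0,0,2,2,1,0,0,1,1,1,2,1,2,1,1,2,0,1,1,0,1,0,2,1,0,1,1,2,2,1,2,1,1,1]
Step 10: delete hdk at [0, 11, 28, 29] -> counters=[0,0,0,2,2,1,0,0,1,1,1,1,1,2,1,1,2,0,1,1,0,1,0,2,1,0,1,1,1,1,1,2,1,1,1]
Step 11: delete wvl at [3, 10, 16, 21] -> counters=[0,0,0,1,2,1,0,0,1,1,0,1,1,2,1,1,1,0,1,1,0,0,0,2,1,0,1,1,1,1,1,2,1,1,1]
Step 12: delete ir at [12, 18, 19, 23] -> counters=[0,0,0,1,2,1,0,0,1,1,0,1,0,2,1,1,1,0,0,0,0,0,0,1,1,0,1,1,1,1,1,2,1,1,1]
Step 13: insert p at [23, 26, 30, 31] -> counters=[0,0,0,1,2,1,0,0,1,1,0,1,0,2,1,1,1,0,0,0,0,0,0,2,1,0,2,1,1,1,2,3,1,1,1]
Step 14: delete lfb at [4, 16, 32, 34] -> counters=[0,0,0,1,1,1,0,0,1,1,0,1,0,2,1,1,0,0,0,0,0,0,0,2,1,0,2,1,1,1,2,3,0,1,0]
Step 15: insert wvl at [3, 10, 16, 21] -> counters=[0,0,0,2,1,1,0,0,1,1,1,1,0,2,1,1,1,0,0,0,0,1,0,2,1,0,2,1,1,1,2,3,0,1,0]
Step 16: insert lfb at [4, 16, 32, 34] -> counters=[0,0,0,2,2,1,0,0,1,1,1,1,0,2,1,1,2,0,0,0,0,1,0,2,1,0,2,1,1,1,2,3,1,1,1]
Step 17: insert om at [5, 11, 13, 24] -> counters=[0,0,0,2,2,2,0,0,1,1,1,2,0,3,1,1,2,0,0,0,0,1,0,2,2,0,2,1,1,1,2,3,1,1,1]
Step 18: insert efu at [3, 13, 14, 33] -> counters=[0,0,0,3,2,2,0,0,1,1,1,2,0,4,2,1,2,0,0,0,0,1,0,2,2,0,2,1,1,1,2,3,1,2,1]
Step 19: insert hdk at [0, 11, 28, 29] -> counters=[1,0,0,3,2,2,0,0,1,1,1,3,0,4,2,1,2,0,0,0,0,1,0,2,2,0,2,1,2,2,2,3,1,2,1]
Step 20: insert lfb at [4, 16, 32, 34] -> counters=[1,0,0,3,3,2,0,0,1,1,1,3,0,4,2,1,3,0,0,0,0,1,0,2,2,0,2,1,2,2,2,3,2,2,2]
Step 21: insert ir at [12, 18, 19, 23] -> counters=[1,0,0,3,3,2,0,0,1,1,1,3,1,4,2,1,3,0,1,1,0,1,0,3,2,0,2,1,2,2,2,3,2,2,2]
Final counters=[1,0,0,3,3,2,0,0,1,1,1,3,1,4,2,1,3,0,1,1,0,1,0,3,2,0,2,1,2,2,2,3,2,2,2] -> counters[33]=2

Answer: 2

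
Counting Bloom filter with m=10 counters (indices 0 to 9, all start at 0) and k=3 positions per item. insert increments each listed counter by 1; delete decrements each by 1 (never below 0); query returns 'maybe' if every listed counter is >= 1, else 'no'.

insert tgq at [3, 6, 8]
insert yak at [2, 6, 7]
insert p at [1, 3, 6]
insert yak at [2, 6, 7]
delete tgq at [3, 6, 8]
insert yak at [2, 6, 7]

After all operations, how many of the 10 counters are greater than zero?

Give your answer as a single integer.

Answer: 5

Derivation:
Step 1: insert tgq at [3, 6, 8] -> counters=[0,0,0,1,0,0,1,0,1,0]
Step 2: insert yak at [2, 6, 7] -> counters=[0,0,1,1,0,0,2,1,1,0]
Step 3: insert p at [1, 3, 6] -> counters=[0,1,1,2,0,0,3,1,1,0]
Step 4: insert yak at [2, 6, 7] -> counters=[0,1,2,2,0,0,4,2,1,0]
Step 5: delete tgq at [3, 6, 8] -> counters=[0,1,2,1,0,0,3,2,0,0]
Step 6: insert yak at [2, 6, 7] -> counters=[0,1,3,1,0,0,4,3,0,0]
Final counters=[0,1,3,1,0,0,4,3,0,0] -> 5 nonzero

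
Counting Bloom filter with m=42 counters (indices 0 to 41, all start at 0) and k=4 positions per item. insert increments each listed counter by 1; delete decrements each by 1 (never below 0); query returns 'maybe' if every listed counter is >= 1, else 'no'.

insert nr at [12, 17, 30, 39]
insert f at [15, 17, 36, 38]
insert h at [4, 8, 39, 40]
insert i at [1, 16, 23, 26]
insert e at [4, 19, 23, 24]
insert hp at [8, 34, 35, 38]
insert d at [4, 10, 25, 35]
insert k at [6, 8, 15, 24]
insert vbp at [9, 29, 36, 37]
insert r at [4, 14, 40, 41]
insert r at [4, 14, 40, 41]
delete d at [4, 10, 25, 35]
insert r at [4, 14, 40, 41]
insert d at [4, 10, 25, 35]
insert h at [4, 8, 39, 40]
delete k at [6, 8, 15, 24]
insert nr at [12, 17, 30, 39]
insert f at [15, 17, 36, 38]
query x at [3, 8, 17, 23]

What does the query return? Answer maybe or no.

Step 1: insert nr at [12, 17, 30, 39] -> counters=[0,0,0,0,0,0,0,0,0,0,0,0,1,0,0,0,0,1,0,0,0,0,0,0,0,0,0,0,0,0,1,0,0,0,0,0,0,0,0,1,0,0]
Step 2: insert f at [15, 17, 36, 38] -> counters=[0,0,0,0,0,0,0,0,0,0,0,0,1,0,0,1,0,2,0,0,0,0,0,0,0,0,0,0,0,0,1,0,0,0,0,0,1,0,1,1,0,0]
Step 3: insert h at [4, 8, 39, 40] -> counters=[0,0,0,0,1,0,0,0,1,0,0,0,1,0,0,1,0,2,0,0,0,0,0,0,0,0,0,0,0,0,1,0,0,0,0,0,1,0,1,2,1,0]
Step 4: insert i at [1, 16, 23, 26] -> counters=[0,1,0,0,1,0,0,0,1,0,0,0,1,0,0,1,1,2,0,0,0,0,0,1,0,0,1,0,0,0,1,0,0,0,0,0,1,0,1,2,1,0]
Step 5: insert e at [4, 19, 23, 24] -> counters=[0,1,0,0,2,0,0,0,1,0,0,0,1,0,0,1,1,2,0,1,0,0,0,2,1,0,1,0,0,0,1,0,0,0,0,0,1,0,1,2,1,0]
Step 6: insert hp at [8, 34, 35, 38] -> counters=[0,1,0,0,2,0,0,0,2,0,0,0,1,0,0,1,1,2,0,1,0,0,0,2,1,0,1,0,0,0,1,0,0,0,1,1,1,0,2,2,1,0]
Step 7: insert d at [4, 10, 25, 35] -> counters=[0,1,0,0,3,0,0,0,2,0,1,0,1,0,0,1,1,2,0,1,0,0,0,2,1,1,1,0,0,0,1,0,0,0,1,2,1,0,2,2,1,0]
Step 8: insert k at [6, 8, 15, 24] -> counters=[0,1,0,0,3,0,1,0,3,0,1,0,1,0,0,2,1,2,0,1,0,0,0,2,2,1,1,0,0,0,1,0,0,0,1,2,1,0,2,2,1,0]
Step 9: insert vbp at [9, 29, 36, 37] -> counters=[0,1,0,0,3,0,1,0,3,1,1,0,1,0,0,2,1,2,0,1,0,0,0,2,2,1,1,0,0,1,1,0,0,0,1,2,2,1,2,2,1,0]
Step 10: insert r at [4, 14, 40, 41] -> counters=[0,1,0,0,4,0,1,0,3,1,1,0,1,0,1,2,1,2,0,1,0,0,0,2,2,1,1,0,0,1,1,0,0,0,1,2,2,1,2,2,2,1]
Step 11: insert r at [4, 14, 40, 41] -> counters=[0,1,0,0,5,0,1,0,3,1,1,0,1,0,2,2,1,2,0,1,0,0,0,2,2,1,1,0,0,1,1,0,0,0,1,2,2,1,2,2,3,2]
Step 12: delete d at [4, 10, 25, 35] -> counters=[0,1,0,0,4,0,1,0,3,1,0,0,1,0,2,2,1,2,0,1,0,0,0,2,2,0,1,0,0,1,1,0,0,0,1,1,2,1,2,2,3,2]
Step 13: insert r at [4, 14, 40, 41] -> counters=[0,1,0,0,5,0,1,0,3,1,0,0,1,0,3,2,1,2,0,1,0,0,0,2,2,0,1,0,0,1,1,0,0,0,1,1,2,1,2,2,4,3]
Step 14: insert d at [4, 10, 25, 35] -> counters=[0,1,0,0,6,0,1,0,3,1,1,0,1,0,3,2,1,2,0,1,0,0,0,2,2,1,1,0,0,1,1,0,0,0,1,2,2,1,2,2,4,3]
Step 15: insert h at [4, 8, 39, 40] -> counters=[0,1,0,0,7,0,1,0,4,1,1,0,1,0,3,2,1,2,0,1,0,0,0,2,2,1,1,0,0,1,1,0,0,0,1,2,2,1,2,3,5,3]
Step 16: delete k at [6, 8, 15, 24] -> counters=[0,1,0,0,7,0,0,0,3,1,1,0,1,0,3,1,1,2,0,1,0,0,0,2,1,1,1,0,0,1,1,0,0,0,1,2,2,1,2,3,5,3]
Step 17: insert nr at [12, 17, 30, 39] -> counters=[0,1,0,0,7,0,0,0,3,1,1,0,2,0,3,1,1,3,0,1,0,0,0,2,1,1,1,0,0,1,2,0,0,0,1,2,2,1,2,4,5,3]
Step 18: insert f at [15, 17, 36, 38] -> counters=[0,1,0,0,7,0,0,0,3,1,1,0,2,0,3,2,1,4,0,1,0,0,0,2,1,1,1,0,0,1,2,0,0,0,1,2,3,1,3,4,5,3]
Query x: check counters[3]=0 counters[8]=3 counters[17]=4 counters[23]=2 -> no

Answer: no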